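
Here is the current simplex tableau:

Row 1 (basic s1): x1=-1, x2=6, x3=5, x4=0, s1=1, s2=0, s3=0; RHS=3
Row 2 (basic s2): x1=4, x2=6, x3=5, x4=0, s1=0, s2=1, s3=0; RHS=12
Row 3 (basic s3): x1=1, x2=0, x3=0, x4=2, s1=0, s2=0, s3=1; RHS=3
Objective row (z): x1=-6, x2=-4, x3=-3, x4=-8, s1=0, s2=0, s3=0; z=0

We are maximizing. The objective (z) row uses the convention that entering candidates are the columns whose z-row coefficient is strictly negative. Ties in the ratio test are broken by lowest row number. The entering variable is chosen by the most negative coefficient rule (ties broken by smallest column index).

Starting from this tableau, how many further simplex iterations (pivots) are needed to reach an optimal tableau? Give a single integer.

3

pivot: x4 in, s3 out → z = 12
pivot: x2 in, s1 out → z = 14
pivot: x1 in, s2 out → z = 94/5
No improving column remains; optimal.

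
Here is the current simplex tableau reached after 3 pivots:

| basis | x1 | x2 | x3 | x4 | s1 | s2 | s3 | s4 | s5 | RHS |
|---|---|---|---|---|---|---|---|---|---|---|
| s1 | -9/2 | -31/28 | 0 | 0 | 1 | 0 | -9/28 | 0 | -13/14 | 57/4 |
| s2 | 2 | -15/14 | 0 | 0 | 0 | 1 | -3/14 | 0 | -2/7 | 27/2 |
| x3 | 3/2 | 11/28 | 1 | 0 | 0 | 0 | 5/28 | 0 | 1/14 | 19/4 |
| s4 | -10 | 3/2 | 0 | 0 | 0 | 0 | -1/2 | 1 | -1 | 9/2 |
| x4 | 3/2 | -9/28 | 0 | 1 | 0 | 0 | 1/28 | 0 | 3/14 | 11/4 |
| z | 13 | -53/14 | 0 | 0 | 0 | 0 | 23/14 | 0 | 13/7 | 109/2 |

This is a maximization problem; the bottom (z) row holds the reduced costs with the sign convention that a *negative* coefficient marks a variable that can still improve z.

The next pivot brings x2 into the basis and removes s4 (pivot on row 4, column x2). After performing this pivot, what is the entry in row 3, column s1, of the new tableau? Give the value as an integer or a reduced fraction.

0

Pivot element is row 4, column x2: 3/2.
Normalize row 4: new (row 4, s1) = 0/(3/2) = 0.
row 3 ← row 3 − (11/28)·(new row 4): 0 − (11/28)·0 = 0.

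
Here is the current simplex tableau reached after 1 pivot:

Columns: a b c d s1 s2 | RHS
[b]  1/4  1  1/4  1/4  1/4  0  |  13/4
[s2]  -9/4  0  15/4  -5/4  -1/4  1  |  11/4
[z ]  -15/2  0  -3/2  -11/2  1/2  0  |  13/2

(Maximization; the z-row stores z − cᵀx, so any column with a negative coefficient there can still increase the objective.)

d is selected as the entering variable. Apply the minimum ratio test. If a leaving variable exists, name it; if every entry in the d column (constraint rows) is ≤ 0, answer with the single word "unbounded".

b

Ratios: row 1 (b): (13/4)/(1/4) = 13; row 2 (s2): entry -5/4 ≤ 0, skip.
Minimum ratio is in the b row, so b leaves.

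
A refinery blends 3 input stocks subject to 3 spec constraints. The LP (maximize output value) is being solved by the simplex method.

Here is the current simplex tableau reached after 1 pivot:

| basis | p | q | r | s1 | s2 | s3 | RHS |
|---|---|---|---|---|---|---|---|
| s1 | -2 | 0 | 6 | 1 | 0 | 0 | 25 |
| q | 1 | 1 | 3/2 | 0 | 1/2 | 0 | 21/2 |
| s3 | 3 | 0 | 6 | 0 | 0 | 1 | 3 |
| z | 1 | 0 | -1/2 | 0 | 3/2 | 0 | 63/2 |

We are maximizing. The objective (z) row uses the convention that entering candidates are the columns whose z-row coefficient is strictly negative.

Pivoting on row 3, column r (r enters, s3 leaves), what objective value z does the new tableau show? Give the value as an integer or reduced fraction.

127/4

Minimum ratio for r: 3/6 = 1/2.
z changes by −(z-row coeff of r)·ratio = −(-1/2)·(1/2) = 1/4.
New z = 63/2 + (1/4) = 127/4.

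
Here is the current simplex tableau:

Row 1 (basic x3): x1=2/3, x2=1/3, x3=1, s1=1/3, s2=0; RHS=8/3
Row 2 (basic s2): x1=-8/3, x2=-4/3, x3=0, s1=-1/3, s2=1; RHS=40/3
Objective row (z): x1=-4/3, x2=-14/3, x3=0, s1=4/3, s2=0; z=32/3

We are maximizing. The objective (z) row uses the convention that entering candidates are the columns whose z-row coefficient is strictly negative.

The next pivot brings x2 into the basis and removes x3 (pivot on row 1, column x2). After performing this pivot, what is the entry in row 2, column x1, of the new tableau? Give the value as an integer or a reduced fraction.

0

Pivot element is row 1, column x2: 1/3.
Normalize row 1: new (row 1, x1) = (2/3)/(1/3) = 2.
row 2 ← row 2 − (-4/3)·(new row 1): -8/3 − (-4/3)·2 = 0.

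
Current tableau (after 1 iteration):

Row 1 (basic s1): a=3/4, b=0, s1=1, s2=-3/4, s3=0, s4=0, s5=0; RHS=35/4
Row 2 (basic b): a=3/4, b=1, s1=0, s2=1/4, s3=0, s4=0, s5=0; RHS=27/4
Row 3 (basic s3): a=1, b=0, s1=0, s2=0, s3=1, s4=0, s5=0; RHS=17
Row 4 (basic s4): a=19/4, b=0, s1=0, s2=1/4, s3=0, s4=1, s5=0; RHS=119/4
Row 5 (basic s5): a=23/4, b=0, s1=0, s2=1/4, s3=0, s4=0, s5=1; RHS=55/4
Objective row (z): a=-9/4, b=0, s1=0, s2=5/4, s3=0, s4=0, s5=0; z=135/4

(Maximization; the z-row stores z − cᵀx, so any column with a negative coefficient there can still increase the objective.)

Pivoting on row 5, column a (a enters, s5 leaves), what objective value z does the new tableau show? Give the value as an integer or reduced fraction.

900/23

Minimum ratio for a: (55/4)/(23/4) = 55/23.
z changes by −(z-row coeff of a)·ratio = −(-9/4)·(55/23) = 495/92.
New z = 135/4 + (495/92) = 900/23.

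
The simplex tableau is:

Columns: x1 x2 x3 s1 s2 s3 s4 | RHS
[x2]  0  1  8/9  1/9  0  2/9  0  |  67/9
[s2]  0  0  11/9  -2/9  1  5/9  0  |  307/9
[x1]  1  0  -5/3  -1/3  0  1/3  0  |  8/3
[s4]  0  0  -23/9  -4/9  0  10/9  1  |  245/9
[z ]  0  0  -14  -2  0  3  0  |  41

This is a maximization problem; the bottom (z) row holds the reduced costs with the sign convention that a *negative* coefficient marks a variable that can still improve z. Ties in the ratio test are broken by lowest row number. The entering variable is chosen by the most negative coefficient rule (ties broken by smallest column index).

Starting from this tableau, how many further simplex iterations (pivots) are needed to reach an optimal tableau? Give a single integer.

pivot: x3 in, x2 out → z = 633/4
pivot: s1 in, x3 out → z = 175
No improving column remains; optimal.

2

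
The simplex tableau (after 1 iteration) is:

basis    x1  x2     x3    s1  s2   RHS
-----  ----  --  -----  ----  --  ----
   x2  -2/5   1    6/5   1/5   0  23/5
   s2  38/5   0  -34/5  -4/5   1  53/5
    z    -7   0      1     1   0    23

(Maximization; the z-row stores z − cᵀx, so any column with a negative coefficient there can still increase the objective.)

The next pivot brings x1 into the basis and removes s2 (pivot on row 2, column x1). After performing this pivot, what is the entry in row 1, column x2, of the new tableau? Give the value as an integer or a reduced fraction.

Pivot element is row 2, column x1: 38/5.
Normalize row 2: new (row 2, x2) = 0/(38/5) = 0.
row 1 ← row 1 − (-2/5)·(new row 2): 1 − (-2/5)·0 = 1.

1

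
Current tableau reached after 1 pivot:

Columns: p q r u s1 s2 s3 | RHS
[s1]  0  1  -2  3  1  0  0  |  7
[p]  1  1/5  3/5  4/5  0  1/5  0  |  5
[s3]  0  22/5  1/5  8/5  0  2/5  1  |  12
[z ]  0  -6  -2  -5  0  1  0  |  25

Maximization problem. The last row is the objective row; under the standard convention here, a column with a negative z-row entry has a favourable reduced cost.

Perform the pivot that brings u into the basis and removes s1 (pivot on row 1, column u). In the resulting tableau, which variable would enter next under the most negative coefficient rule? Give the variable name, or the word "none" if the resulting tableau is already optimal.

Pivot element 3. New z-row = old z-row − (-5)·(row 1/3).
Updated z-row coefficients: p: 0, q: -13/3, r: -16/3, u: 0, s1: 5/3, s2: 1, s3: 0.
The most negative is -16/3 in column r, so r would enter next.

r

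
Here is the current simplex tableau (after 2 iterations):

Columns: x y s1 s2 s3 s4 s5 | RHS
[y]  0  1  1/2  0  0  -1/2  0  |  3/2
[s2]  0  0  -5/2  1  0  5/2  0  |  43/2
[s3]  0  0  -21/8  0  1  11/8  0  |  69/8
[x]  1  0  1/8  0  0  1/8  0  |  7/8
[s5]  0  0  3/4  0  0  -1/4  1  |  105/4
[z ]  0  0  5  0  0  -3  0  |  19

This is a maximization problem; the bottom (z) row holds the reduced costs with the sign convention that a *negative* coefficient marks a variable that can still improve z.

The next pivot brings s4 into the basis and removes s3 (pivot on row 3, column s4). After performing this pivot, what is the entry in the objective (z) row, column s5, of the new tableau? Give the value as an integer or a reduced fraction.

0

Pivot element is row 3, column s4: 11/8.
Normalize row 3: new (row 3, s5) = 0/(11/8) = 0.
z-row ← z-row − (-3)·(new row 3): 0 − (-3)·0 = 0.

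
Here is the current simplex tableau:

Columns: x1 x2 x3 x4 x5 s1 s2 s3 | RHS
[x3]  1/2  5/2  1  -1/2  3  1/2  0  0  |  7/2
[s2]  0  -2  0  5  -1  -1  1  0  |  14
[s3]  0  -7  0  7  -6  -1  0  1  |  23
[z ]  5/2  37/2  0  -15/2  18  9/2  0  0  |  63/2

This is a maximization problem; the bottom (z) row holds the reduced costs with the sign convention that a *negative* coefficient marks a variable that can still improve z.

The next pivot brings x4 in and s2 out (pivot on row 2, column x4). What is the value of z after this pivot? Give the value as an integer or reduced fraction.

105/2

Minimum ratio for x4: 14/5 = 14/5.
z changes by −(z-row coeff of x4)·ratio = −(-15/2)·(14/5) = 21.
New z = 63/2 + 21 = 105/2.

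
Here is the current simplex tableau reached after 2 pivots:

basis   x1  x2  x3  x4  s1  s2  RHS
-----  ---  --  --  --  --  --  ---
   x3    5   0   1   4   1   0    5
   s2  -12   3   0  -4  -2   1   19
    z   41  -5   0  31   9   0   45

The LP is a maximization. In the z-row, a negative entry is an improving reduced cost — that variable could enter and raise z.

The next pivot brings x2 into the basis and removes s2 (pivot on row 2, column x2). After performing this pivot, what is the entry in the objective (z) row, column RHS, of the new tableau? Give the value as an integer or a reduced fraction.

Pivot element is row 2, column x2: 3.
Normalize row 2: new (row 2, RHS) = 19/3 = 19/3.
z-row ← z-row − (-5)·(new row 2): 45 − (-5)·(19/3) = 230/3.

230/3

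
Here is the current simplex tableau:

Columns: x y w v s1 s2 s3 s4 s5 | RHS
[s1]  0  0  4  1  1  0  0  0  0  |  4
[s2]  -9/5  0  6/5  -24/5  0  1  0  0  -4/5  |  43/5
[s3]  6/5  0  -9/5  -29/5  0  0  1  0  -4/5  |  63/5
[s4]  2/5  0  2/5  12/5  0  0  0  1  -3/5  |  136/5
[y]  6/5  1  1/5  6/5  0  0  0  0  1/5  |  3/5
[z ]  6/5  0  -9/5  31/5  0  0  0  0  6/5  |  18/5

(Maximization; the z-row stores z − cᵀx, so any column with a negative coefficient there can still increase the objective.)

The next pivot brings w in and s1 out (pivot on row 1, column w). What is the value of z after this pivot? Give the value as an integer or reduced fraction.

27/5

Minimum ratio for w: 4/4 = 1.
z changes by −(z-row coeff of w)·ratio = −(-9/5)·1 = 9/5.
New z = 18/5 + (9/5) = 27/5.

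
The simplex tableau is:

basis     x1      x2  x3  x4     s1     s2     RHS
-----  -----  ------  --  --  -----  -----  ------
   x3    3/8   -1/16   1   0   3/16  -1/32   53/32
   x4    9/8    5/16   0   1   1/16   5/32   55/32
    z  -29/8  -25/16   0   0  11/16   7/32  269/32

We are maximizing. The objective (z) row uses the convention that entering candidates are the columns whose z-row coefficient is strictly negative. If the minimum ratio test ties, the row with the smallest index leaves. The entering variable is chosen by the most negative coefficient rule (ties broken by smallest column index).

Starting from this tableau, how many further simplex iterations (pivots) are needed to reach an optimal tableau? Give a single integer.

pivot: x1 in, x4 out → z = 251/18
pivot: x2 in, x1 out → z = 17
No improving column remains; optimal.

2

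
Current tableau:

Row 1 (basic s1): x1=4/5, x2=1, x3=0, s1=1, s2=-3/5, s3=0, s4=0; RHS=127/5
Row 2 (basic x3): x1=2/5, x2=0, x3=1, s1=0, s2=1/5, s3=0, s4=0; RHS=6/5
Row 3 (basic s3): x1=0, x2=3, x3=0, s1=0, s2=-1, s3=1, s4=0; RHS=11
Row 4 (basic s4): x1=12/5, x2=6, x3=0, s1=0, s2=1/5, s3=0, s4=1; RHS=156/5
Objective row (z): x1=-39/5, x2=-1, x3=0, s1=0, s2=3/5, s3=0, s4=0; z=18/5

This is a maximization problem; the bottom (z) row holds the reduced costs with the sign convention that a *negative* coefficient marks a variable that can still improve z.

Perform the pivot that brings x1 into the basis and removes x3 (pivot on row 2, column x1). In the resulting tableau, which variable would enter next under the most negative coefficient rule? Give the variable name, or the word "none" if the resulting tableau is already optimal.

Pivot element 2/5. New z-row = old z-row − (-39/5)·(row 2/(2/5)).
Updated z-row coefficients: x1: 0, x2: -1, x3: 39/2, s1: 0, s2: 9/2, s3: 0, s4: 0.
The most negative is -1 in column x2, so x2 would enter next.

x2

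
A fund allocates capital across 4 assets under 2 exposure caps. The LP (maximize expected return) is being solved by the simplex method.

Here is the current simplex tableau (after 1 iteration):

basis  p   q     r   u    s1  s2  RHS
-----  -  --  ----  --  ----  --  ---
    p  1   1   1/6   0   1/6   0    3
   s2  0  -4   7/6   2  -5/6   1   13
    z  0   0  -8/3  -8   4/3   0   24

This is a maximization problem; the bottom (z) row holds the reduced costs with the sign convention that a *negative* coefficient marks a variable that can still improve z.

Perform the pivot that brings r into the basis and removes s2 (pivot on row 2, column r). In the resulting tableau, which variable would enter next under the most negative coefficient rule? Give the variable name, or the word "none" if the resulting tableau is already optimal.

q

Pivot element 7/6. New z-row = old z-row − (-8/3)·(row 2/(7/6)).
Updated z-row coefficients: p: 0, q: -64/7, r: 0, u: -24/7, s1: -4/7, s2: 16/7.
The most negative is -64/7 in column q, so q would enter next.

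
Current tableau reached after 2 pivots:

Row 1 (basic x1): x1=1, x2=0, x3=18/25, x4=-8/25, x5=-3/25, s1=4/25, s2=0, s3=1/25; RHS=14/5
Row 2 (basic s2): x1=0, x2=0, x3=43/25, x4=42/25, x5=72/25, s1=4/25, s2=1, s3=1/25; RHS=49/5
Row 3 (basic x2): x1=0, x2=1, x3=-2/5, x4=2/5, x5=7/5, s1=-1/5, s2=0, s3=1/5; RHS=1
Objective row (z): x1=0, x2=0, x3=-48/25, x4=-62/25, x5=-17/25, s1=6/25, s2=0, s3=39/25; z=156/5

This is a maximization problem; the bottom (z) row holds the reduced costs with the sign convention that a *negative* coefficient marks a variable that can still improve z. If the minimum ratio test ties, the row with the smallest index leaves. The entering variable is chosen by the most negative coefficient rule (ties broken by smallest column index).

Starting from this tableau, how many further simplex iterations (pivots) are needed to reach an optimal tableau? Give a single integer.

pivot: x4 in, x2 out → z = 187/5
pivot: x3 in, s2 out → z = 759/17
No improving column remains; optimal.

2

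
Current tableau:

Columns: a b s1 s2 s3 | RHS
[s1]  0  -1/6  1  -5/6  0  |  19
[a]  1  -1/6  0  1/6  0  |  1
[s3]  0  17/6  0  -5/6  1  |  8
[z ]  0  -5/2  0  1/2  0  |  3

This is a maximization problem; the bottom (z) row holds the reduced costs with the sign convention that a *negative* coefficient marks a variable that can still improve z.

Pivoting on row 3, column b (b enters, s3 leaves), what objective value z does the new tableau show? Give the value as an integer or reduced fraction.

Minimum ratio for b: 8/(17/6) = 48/17.
z changes by −(z-row coeff of b)·ratio = −(-5/2)·(48/17) = 120/17.
New z = 3 + (120/17) = 171/17.

171/17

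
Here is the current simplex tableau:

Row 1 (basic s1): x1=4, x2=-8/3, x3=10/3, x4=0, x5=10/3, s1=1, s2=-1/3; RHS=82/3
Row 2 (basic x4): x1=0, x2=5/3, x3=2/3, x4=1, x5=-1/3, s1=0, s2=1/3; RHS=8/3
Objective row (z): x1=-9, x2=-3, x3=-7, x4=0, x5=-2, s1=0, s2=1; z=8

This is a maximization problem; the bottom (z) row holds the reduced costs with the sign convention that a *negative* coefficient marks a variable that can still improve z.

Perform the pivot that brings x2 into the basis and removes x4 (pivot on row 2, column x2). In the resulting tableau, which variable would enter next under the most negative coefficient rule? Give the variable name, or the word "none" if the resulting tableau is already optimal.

Pivot element 5/3. New z-row = old z-row − (-3)·(row 2/(5/3)).
Updated z-row coefficients: x1: -9, x2: 0, x3: -29/5, x4: 9/5, x5: -13/5, s1: 0, s2: 8/5.
The most negative is -9 in column x1, so x1 would enter next.

x1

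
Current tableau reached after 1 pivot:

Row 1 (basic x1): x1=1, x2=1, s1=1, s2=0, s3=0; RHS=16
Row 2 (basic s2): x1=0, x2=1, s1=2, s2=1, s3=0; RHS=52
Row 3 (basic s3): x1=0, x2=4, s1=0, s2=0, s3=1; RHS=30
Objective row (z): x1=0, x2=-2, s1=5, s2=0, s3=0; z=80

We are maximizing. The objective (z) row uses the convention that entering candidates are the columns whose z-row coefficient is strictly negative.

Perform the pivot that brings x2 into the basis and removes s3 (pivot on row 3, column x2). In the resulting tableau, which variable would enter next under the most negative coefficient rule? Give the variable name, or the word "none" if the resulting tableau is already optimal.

Pivot element 4. New z-row = old z-row − (-2)·(row 3/4).
Updated z-row coefficients: x1: 0, x2: 0, s1: 5, s2: 0, s3: 1/2.
No coefficient is strictly negative; the tableau after this pivot is optimal.

none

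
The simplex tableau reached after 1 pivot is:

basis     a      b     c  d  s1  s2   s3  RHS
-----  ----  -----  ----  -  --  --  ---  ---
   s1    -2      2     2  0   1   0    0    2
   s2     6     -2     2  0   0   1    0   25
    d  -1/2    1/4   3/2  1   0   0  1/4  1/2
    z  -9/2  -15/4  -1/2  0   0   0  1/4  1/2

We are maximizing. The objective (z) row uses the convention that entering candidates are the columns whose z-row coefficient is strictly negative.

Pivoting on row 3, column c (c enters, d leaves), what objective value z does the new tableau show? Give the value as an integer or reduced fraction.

Minimum ratio for c: (1/2)/(3/2) = 1/3.
z changes by −(z-row coeff of c)·ratio = −(-1/2)·(1/3) = 1/6.
New z = 1/2 + (1/6) = 2/3.

2/3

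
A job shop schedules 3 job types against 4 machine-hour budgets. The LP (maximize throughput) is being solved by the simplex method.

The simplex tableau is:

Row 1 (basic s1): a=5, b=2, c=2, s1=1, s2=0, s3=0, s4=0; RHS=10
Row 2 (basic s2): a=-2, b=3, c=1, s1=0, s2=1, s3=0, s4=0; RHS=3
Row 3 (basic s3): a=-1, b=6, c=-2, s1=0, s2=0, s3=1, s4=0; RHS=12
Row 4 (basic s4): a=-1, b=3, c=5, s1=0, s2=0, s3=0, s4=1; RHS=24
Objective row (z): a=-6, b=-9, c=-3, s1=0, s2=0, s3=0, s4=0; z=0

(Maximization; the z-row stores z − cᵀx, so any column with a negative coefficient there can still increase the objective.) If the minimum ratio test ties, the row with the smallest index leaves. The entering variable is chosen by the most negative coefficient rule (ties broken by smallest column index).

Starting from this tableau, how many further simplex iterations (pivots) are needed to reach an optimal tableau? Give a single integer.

2

pivot: b in, s2 out → z = 9
pivot: a in, s1 out → z = 459/19
No improving column remains; optimal.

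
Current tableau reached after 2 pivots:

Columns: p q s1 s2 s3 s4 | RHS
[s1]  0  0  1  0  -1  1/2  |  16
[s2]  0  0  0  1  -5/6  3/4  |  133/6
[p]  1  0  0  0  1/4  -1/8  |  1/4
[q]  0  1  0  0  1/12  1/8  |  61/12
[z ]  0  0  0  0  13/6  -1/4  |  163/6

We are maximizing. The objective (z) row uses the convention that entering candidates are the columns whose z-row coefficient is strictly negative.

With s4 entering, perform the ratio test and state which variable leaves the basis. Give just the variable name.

s2

Ratios: row 1 (s1): 16/(1/2) = 32; row 2 (s2): (133/6)/(3/4) = 266/9; row 3 (p): entry -1/8 ≤ 0, skip; row 4 (q): (61/12)/(1/8) = 122/3.
Minimum ratio 266/9 is in the s2 row, so s2 leaves.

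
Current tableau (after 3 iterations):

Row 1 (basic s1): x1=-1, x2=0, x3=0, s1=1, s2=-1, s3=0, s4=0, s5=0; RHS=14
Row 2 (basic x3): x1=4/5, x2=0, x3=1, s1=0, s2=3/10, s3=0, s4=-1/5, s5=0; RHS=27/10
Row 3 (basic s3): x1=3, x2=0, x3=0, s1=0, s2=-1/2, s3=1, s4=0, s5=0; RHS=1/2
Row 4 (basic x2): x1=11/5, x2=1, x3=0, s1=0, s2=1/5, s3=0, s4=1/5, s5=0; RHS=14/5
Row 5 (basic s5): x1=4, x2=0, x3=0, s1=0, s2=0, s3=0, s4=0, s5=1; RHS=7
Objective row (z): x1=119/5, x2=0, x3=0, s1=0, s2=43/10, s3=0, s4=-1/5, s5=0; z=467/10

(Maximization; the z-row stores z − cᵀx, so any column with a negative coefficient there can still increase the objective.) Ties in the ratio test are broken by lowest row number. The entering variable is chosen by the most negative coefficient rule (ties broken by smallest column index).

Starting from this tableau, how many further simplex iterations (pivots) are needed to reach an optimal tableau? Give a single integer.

pivot: s4 in, x2 out → z = 99/2
No improving column remains; optimal.

1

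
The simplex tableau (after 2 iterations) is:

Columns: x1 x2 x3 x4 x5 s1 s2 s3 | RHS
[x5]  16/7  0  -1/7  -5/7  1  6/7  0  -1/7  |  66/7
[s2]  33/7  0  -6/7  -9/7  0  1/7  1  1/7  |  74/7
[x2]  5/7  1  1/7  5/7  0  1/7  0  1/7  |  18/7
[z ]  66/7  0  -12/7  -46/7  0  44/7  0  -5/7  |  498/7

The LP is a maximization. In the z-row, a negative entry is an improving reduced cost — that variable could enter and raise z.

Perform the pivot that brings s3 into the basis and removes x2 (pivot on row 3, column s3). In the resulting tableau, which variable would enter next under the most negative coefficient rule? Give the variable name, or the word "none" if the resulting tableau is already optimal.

x4

Pivot element 1/7. New z-row = old z-row − (-5/7)·(row 3/(1/7)).
Updated z-row coefficients: x1: 13, x2: 5, x3: -1, x4: -3, x5: 0, s1: 7, s2: 0, s3: 0.
The most negative is -3 in column x4, so x4 would enter next.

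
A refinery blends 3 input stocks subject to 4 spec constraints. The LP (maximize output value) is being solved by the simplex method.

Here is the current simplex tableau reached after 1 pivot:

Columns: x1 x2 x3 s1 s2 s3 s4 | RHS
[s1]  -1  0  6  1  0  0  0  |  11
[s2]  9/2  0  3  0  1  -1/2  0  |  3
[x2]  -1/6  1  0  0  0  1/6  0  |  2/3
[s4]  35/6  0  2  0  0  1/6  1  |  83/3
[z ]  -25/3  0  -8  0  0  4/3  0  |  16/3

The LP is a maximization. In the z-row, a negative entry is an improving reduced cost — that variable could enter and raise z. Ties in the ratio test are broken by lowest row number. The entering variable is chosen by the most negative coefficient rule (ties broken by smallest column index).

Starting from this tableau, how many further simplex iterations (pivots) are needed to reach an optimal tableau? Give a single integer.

pivot: x1 in, s2 out → z = 98/9
pivot: x3 in, x1 out → z = 40/3
No improving column remains; optimal.

2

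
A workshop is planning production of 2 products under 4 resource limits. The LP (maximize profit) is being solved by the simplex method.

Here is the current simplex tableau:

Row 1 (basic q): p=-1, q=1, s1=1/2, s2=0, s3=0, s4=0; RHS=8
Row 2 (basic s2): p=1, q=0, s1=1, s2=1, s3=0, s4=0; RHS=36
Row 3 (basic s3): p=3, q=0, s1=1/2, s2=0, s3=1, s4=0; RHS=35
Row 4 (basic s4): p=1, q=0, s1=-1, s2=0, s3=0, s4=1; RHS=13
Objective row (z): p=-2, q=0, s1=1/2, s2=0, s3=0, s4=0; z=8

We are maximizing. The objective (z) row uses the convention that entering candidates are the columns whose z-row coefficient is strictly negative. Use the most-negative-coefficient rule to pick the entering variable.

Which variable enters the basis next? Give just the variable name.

Objective-row coefficients: p: -2, q: 0, s1: 1/2, s2: 0, s3: 0, s4: 0.
The most negative is -2 in column p, so p enters.

p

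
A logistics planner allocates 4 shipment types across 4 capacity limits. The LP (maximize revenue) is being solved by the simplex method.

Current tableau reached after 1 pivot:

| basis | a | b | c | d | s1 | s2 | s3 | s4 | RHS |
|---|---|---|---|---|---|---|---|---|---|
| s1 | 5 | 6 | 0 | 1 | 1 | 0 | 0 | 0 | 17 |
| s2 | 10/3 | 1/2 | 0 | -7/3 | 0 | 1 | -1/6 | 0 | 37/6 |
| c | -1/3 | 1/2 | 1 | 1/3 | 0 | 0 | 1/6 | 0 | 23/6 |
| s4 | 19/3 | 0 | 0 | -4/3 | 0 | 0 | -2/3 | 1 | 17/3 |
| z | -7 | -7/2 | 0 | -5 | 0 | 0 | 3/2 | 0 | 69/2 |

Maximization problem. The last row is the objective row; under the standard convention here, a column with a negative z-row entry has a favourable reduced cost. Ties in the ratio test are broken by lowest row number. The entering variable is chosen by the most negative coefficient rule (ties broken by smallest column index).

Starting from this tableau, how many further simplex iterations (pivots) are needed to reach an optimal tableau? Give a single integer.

3

pivot: a in, s4 out → z = 1549/38
pivot: d in, s1 out → z = 2087/26
pivot: s4 in, c out → z = 103
No improving column remains; optimal.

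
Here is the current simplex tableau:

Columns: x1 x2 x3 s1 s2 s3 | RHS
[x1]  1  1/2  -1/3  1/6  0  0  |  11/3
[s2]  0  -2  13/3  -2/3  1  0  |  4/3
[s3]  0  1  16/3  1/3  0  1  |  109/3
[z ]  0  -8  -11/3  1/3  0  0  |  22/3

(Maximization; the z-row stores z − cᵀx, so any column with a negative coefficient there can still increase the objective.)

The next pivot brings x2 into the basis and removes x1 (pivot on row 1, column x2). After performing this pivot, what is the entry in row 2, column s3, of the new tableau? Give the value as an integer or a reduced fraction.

Pivot element is row 1, column x2: 1/2.
Normalize row 1: new (row 1, s3) = 0/(1/2) = 0.
row 2 ← row 2 − (-2)·(new row 1): 0 − (-2)·0 = 0.

0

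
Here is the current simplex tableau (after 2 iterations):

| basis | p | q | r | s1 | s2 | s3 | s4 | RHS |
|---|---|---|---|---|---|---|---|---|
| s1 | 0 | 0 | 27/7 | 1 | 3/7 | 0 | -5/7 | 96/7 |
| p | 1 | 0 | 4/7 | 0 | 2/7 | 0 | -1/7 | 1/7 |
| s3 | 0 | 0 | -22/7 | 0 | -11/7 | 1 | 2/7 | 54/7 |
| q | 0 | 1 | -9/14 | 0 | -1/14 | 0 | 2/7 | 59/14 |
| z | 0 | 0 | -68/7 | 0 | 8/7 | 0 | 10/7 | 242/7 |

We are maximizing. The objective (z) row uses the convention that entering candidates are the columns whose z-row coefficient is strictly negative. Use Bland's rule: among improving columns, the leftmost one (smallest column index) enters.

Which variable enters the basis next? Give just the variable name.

Objective-row coefficients: p: 0, q: 0, r: -68/7, s1: 0, s2: 8/7, s3: 0, s4: 10/7.
Improving columns: r. Bland's rule picks the smallest column index → r.

r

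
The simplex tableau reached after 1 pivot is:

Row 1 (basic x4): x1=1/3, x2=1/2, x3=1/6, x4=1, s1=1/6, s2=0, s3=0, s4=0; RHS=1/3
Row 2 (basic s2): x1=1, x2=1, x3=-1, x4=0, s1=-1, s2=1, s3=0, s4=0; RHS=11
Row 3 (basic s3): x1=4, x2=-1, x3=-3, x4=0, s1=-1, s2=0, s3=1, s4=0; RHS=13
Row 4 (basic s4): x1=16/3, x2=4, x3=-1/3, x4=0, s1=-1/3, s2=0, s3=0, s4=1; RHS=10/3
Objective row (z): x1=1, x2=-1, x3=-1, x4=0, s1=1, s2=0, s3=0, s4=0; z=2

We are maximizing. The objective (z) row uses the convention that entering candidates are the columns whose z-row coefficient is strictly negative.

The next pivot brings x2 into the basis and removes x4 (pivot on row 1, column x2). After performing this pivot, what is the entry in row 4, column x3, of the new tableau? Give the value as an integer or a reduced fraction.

-5/3

Pivot element is row 1, column x2: 1/2.
Normalize row 1: new (row 1, x3) = (1/6)/(1/2) = 1/3.
row 4 ← row 4 − 4·(new row 1): -1/3 − 4·(1/3) = -5/3.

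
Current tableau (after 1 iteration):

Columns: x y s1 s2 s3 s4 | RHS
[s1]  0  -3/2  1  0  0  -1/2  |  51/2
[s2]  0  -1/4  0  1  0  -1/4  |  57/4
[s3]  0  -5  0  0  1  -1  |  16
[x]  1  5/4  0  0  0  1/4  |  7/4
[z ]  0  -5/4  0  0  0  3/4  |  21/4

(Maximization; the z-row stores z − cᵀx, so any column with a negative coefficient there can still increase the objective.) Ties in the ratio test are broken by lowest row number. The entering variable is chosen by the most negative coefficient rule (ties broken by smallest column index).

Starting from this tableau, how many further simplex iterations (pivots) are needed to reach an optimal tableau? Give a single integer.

1

pivot: y in, x out → z = 7
No improving column remains; optimal.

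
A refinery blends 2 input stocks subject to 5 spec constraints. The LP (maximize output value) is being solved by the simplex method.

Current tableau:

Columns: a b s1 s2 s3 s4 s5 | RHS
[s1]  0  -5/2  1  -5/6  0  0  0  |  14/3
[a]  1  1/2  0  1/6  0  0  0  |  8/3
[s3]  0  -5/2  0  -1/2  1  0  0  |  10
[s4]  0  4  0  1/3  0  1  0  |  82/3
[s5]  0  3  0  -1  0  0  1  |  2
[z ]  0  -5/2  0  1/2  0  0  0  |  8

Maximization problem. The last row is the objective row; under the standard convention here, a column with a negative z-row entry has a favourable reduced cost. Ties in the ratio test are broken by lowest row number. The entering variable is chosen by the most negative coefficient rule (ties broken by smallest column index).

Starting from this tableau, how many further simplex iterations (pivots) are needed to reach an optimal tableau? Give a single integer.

pivot: b in, s5 out → z = 29/3
pivot: s2 in, a out → z = 12
No improving column remains; optimal.

2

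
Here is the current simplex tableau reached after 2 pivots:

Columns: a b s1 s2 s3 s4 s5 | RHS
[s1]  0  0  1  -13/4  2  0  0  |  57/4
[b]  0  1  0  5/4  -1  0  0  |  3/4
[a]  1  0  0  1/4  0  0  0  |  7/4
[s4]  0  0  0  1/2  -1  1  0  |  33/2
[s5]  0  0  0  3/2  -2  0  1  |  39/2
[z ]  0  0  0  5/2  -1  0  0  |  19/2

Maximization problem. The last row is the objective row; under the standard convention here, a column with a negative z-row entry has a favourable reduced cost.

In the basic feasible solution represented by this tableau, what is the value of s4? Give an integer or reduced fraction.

s4 is basic (row 4); its value is the RHS of that row: 33/2.

33/2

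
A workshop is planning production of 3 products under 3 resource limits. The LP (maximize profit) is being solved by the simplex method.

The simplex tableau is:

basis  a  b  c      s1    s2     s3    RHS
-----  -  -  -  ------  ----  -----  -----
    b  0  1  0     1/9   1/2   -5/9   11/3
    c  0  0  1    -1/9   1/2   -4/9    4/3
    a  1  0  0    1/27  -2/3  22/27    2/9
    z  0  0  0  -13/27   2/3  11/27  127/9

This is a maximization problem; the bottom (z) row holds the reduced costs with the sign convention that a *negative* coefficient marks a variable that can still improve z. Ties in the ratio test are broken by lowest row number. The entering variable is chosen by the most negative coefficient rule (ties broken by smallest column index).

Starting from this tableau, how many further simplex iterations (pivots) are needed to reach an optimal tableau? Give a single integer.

2

pivot: s1 in, a out → z = 17
pivot: s2 in, b out → z = 133/5
No improving column remains; optimal.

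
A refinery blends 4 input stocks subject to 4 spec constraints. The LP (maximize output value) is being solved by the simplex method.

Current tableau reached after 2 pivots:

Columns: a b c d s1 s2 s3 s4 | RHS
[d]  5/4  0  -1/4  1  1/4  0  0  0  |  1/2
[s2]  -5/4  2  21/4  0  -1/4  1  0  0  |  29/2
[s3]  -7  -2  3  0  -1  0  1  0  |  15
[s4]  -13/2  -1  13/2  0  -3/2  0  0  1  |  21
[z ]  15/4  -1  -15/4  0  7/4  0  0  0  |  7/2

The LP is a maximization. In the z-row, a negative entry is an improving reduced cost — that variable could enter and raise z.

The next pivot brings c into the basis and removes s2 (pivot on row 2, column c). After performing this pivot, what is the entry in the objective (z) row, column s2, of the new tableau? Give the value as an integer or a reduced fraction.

Pivot element is row 2, column c: 21/4.
Normalize row 2: new (row 2, s2) = 1/(21/4) = 4/21.
z-row ← z-row − (-15/4)·(new row 2): 0 − (-15/4)·(4/21) = 5/7.

5/7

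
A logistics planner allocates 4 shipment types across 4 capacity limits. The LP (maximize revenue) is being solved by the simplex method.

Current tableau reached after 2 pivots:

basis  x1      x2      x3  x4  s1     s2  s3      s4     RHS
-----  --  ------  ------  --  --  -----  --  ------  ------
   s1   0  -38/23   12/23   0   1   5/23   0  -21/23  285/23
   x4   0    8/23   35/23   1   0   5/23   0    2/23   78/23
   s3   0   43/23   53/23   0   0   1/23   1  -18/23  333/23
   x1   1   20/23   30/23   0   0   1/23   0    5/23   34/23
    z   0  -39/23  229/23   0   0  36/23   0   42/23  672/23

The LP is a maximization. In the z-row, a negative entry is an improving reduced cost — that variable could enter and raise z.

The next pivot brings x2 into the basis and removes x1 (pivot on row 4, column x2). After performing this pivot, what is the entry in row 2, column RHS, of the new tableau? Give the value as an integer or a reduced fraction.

14/5

Pivot element is row 4, column x2: 20/23.
Normalize row 4: new (row 4, RHS) = (34/23)/(20/23) = 17/10.
row 2 ← row 2 − (8/23)·(new row 4): 78/23 − (8/23)·(17/10) = 14/5.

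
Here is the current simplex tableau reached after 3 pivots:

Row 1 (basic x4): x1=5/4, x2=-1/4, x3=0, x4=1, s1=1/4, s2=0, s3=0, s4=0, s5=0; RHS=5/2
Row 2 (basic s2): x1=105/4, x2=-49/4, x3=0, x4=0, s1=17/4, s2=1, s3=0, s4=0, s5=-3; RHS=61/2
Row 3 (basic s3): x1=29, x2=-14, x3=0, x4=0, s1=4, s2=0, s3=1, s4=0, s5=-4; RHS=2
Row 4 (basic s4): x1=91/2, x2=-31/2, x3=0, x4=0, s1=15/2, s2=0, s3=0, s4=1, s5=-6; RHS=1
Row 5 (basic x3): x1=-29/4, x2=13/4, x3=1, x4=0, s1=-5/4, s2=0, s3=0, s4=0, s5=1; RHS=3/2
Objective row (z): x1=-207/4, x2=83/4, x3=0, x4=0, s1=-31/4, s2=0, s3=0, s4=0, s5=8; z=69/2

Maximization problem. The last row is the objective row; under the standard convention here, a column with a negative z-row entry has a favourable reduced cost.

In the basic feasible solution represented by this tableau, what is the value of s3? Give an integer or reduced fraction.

s3 is basic (row 3); its value is the RHS of that row: 2.

2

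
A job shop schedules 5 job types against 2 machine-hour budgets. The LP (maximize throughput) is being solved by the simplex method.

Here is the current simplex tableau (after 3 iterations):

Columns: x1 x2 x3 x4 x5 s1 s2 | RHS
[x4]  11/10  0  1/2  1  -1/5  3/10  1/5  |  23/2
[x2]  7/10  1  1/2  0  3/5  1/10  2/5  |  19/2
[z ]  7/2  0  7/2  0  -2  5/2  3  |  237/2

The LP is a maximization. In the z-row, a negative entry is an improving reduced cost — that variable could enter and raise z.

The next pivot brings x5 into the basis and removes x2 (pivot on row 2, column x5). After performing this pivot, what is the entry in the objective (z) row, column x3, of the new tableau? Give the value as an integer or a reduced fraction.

Pivot element is row 2, column x5: 3/5.
Normalize row 2: new (row 2, x3) = (1/2)/(3/5) = 5/6.
z-row ← z-row − (-2)·(new row 2): 7/2 − (-2)·(5/6) = 31/6.

31/6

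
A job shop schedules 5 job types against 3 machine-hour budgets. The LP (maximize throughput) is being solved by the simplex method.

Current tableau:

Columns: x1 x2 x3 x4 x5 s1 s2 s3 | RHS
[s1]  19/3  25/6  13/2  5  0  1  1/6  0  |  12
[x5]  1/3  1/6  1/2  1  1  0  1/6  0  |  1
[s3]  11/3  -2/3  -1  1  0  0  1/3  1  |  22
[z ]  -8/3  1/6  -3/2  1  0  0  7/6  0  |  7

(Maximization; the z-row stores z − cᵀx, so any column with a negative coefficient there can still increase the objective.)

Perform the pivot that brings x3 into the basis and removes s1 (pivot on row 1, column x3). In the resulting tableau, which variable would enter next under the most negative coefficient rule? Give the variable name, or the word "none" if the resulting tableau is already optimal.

Pivot element 13/2. New z-row = old z-row − (-3/2)·(row 1/(13/2)).
Updated z-row coefficients: x1: -47/39, x2: 44/39, x3: 0, x4: 28/13, x5: 0, s1: 3/13, s2: 47/39, s3: 0.
The most negative is -47/39 in column x1, so x1 would enter next.

x1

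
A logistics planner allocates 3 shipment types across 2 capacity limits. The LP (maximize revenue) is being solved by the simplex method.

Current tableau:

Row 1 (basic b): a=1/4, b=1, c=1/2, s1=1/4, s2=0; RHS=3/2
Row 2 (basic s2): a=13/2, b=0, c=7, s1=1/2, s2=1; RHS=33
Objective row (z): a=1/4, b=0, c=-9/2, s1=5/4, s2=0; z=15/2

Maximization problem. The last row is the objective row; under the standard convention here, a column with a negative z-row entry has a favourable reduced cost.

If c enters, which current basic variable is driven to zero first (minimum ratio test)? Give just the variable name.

Ratios: row 1 (b): (3/2)/(1/2) = 3; row 2 (s2): 33/7 = 33/7.
Minimum ratio 3 is in the b row, so b leaves.

b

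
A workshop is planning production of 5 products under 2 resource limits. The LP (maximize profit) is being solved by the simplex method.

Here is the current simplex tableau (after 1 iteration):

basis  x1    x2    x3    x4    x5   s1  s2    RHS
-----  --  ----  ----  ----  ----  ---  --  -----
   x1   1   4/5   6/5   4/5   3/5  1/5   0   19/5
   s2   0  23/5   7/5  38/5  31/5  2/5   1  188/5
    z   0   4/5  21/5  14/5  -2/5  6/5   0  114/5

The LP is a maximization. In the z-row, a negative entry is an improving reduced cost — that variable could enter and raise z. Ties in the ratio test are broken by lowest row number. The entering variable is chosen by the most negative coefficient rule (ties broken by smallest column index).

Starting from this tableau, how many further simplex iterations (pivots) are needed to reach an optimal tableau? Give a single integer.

1

pivot: x5 in, s2 out → z = 782/31
No improving column remains; optimal.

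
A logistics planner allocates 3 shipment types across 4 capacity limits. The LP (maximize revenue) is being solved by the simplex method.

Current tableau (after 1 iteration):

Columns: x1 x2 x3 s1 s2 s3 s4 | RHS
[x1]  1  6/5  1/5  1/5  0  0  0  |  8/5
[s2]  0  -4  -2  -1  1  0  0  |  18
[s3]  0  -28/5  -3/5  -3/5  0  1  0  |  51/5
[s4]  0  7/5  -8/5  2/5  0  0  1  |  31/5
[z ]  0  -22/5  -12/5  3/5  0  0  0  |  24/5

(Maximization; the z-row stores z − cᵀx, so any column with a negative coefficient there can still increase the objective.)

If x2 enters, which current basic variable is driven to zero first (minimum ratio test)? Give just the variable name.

Ratios: row 1 (x1): (8/5)/(6/5) = 4/3; row 2 (s2): entry -4 ≤ 0, skip; row 3 (s3): entry -28/5 ≤ 0, skip; row 4 (s4): (31/5)/(7/5) = 31/7.
Minimum ratio 4/3 is in the x1 row, so x1 leaves.

x1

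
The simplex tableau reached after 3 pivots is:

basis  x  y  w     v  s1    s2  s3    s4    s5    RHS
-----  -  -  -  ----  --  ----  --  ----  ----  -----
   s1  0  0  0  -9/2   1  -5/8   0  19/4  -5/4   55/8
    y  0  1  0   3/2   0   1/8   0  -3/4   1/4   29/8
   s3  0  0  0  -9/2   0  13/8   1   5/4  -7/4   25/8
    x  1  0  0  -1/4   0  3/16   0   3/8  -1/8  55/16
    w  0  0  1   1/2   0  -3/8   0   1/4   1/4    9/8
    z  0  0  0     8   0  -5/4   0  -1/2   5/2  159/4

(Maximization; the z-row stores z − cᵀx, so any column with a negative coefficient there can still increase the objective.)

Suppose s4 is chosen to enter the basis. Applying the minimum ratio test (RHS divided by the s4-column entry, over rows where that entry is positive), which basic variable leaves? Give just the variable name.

Ratios: row 1 (s1): (55/8)/(19/4) = 55/38; row 2 (y): entry -3/4 ≤ 0, skip; row 3 (s3): (25/8)/(5/4) = 5/2; row 4 (x): (55/16)/(3/8) = 55/6; row 5 (w): (9/8)/(1/4) = 9/2.
Minimum ratio 55/38 is in the s1 row, so s1 leaves.

s1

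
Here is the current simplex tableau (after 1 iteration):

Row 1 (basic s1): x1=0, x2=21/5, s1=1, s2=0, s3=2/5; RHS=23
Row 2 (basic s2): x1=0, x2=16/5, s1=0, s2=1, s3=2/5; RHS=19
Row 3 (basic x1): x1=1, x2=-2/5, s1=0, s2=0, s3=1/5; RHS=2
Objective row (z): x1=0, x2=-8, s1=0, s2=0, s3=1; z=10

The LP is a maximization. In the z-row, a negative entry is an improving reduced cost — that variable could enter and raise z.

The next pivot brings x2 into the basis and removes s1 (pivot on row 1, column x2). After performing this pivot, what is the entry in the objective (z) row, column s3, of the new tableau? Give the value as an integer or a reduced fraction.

Pivot element is row 1, column x2: 21/5.
Normalize row 1: new (row 1, s3) = (2/5)/(21/5) = 2/21.
z-row ← z-row − (-8)·(new row 1): 1 − (-8)·(2/21) = 37/21.

37/21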